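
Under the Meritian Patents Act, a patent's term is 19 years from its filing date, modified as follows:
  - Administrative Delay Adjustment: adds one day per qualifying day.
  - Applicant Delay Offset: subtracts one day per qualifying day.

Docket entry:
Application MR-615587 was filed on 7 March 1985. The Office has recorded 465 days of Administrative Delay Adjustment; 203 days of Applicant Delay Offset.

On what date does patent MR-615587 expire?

Base term: filing date + 19 years → 7 March 2004.
Administrative Delay Adjustment: +465 days → 15 June 2005.
Applicant Delay Offset: −203 days → 24 November 2004.

2004-11-24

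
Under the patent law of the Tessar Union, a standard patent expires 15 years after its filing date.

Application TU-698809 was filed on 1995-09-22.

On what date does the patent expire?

September 22, 2010

Filing date + 15 years → 22 September 2010.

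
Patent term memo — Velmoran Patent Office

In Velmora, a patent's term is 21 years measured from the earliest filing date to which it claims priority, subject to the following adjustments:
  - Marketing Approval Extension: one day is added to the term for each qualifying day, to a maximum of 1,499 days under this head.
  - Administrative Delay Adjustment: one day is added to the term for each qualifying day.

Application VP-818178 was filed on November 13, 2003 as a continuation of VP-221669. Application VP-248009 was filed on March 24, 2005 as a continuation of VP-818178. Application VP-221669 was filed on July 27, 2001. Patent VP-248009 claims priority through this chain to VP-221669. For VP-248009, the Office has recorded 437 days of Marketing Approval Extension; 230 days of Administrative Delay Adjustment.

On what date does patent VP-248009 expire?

May 24, 2024

Earliest priority filing: 27 July 2001.
Base term: 27 July 2001 + 21 years → 27 July 2022.
Marketing Approval Extension: 437 days (within the 1499-day cap) → +437 days → 7 October 2023.
Administrative Delay Adjustment: +230 days → 24 May 2024.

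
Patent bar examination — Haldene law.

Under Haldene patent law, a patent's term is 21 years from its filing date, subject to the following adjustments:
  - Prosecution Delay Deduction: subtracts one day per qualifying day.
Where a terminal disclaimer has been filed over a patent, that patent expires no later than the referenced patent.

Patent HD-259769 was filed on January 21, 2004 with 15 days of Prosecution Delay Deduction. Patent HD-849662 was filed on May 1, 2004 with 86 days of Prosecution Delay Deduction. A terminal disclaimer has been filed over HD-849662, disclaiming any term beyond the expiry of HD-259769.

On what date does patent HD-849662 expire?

Natural term of HD-849662:
  Base: filing + 21 years → 1 May 2025.
  Prosecution Delay Deduction: −86 days → 4 February 2025.
Expiry of referenced patent HD-259769:
  Base: filing + 21 years → 21 January 2025.
  Prosecution Delay Deduction: −15 days → 6 January 2025.
Terminal disclaimer: HD-849662 expires on the earlier of 4 February 2025 and 6 January 2025.

2025-01-06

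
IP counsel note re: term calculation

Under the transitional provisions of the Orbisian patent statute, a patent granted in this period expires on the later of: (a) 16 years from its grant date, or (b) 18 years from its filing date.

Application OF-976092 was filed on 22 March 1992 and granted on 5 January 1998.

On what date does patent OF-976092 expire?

2014-01-05

(a) grant + 16 years → 5 January 2014.
(b) filing + 18 years → 22 March 2010.
Later of the two: 5 January 2014.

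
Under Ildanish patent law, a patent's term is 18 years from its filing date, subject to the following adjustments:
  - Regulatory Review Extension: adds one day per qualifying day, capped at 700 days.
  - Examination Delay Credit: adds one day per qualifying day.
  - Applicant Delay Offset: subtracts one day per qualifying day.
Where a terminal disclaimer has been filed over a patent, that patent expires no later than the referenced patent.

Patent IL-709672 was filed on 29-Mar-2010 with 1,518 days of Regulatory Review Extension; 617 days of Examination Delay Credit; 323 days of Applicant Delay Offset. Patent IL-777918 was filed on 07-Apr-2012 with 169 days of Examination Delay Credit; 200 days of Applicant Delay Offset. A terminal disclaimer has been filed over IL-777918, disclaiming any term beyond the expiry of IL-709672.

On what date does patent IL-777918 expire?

Natural term of IL-777918:
  Base: filing + 18 years → 7 April 2030.
  Examination Delay Credit: +169 days → 23 September 2030.
  Applicant Delay Offset: −200 days → 7 March 2030.
Expiry of referenced patent IL-709672:
  Base: filing + 18 years → 29 March 2028.
  Regulatory Review Extension: 1518 days claimed exceeds the 700-day cap, so +700 days → 27 February 2030.
  Examination Delay Credit: +617 days → 6 November 2031.
  Applicant Delay Offset: −323 days → 18 December 2030.
Terminal disclaimer: IL-777918 expires on the earlier of 7 March 2030 and 18 December 2030.

March 7, 2030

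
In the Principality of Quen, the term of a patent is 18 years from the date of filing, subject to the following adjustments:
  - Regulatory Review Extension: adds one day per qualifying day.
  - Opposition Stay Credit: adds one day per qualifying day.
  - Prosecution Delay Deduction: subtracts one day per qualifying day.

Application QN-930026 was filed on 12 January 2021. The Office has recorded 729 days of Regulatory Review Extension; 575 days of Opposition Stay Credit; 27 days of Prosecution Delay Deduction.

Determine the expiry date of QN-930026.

Base term: filing date + 18 years → 12 January 2039.
Regulatory Review Extension: +729 days → 10 January 2041.
Opposition Stay Credit: +575 days → 8 August 2042.
Prosecution Delay Deduction: −27 days → 12 July 2042.

July 12, 2042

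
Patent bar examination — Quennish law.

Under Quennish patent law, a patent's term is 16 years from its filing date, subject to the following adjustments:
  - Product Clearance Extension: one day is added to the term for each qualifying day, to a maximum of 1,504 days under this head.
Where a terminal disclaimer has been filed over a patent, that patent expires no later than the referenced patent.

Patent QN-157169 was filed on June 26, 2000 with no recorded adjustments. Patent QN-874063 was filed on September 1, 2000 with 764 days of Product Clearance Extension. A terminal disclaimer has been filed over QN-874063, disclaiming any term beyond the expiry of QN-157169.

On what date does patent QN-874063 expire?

Natural term of QN-874063:
  Base: filing + 16 years → 1 September 2016.
  Product Clearance Extension: 764 days (within the 1504-day cap) → +764 days → 5 October 2018.
Expiry of referenced patent QN-157169:
  Base: filing + 16 years → 26 June 2016.
Terminal disclaimer: QN-874063 expires on the earlier of 5 October 2018 and 26 June 2016.

2016-06-26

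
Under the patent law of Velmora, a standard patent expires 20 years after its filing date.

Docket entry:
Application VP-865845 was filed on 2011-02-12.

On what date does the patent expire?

Filing date + 20 years → 12 February 2031.

2031-02-12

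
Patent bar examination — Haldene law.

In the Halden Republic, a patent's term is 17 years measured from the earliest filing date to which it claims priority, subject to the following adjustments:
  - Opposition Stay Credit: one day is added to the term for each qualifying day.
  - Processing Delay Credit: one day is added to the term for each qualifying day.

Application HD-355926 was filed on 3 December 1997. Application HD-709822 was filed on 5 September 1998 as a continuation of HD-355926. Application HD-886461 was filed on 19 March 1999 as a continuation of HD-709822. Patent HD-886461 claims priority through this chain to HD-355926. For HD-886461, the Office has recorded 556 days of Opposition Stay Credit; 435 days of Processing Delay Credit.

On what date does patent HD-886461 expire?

Earliest priority filing: 3 December 1997.
Base term: 3 December 1997 + 17 years → 3 December 2014.
Opposition Stay Credit: +556 days → 11 June 2016.
Processing Delay Credit: +435 days → 20 August 2017.

2017-08-20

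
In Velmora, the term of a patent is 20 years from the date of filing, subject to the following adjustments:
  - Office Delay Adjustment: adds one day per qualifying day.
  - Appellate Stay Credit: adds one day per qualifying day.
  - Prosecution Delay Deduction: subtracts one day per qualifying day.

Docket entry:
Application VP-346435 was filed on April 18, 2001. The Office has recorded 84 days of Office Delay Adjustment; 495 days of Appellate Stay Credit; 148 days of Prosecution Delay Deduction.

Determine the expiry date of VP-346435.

June 23, 2022

Base term: filing date + 20 years → 18 April 2021.
Office Delay Adjustment: +84 days → 11 July 2021.
Appellate Stay Credit: +495 days → 18 November 2022.
Prosecution Delay Deduction: −148 days → 23 June 2022.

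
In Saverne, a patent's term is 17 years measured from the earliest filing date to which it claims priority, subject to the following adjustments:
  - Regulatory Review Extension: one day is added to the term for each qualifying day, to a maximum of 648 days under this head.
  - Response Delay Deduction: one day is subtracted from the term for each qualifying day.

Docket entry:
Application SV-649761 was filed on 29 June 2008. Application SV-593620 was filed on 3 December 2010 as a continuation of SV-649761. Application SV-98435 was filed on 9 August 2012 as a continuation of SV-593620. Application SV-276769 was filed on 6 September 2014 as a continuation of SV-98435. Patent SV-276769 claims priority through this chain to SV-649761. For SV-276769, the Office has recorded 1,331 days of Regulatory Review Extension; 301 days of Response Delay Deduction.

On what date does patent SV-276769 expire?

2026-06-11

Earliest priority filing: 29 June 2008.
Base term: 29 June 2008 + 17 years → 29 June 2025.
Regulatory Review Extension: 1331 days claimed exceeds the 648-day cap, so +648 days → 8 April 2027.
Response Delay Deduction: −301 days → 11 June 2026.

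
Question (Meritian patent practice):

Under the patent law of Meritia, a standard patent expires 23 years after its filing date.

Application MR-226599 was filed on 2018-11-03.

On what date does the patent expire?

Filing date + 23 years → 3 November 2041.

2041-11-03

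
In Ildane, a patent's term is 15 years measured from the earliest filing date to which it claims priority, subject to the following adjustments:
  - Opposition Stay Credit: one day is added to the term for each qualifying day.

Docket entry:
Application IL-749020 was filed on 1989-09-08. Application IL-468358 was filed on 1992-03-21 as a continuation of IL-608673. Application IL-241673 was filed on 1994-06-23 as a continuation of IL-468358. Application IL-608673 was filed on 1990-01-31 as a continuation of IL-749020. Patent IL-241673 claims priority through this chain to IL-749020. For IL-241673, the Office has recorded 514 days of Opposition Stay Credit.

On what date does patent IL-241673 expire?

Earliest priority filing: 8 September 1989.
Base term: 8 September 1989 + 15 years → 8 September 2004.
Opposition Stay Credit: +514 days → 4 February 2006.

February 4, 2006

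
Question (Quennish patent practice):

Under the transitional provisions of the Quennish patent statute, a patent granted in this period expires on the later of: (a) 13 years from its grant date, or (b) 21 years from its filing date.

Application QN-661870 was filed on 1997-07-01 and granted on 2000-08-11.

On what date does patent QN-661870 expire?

(a) grant + 13 years → 11 August 2013.
(b) filing + 21 years → 1 July 2018.
Later of the two: 1 July 2018.

2018-07-01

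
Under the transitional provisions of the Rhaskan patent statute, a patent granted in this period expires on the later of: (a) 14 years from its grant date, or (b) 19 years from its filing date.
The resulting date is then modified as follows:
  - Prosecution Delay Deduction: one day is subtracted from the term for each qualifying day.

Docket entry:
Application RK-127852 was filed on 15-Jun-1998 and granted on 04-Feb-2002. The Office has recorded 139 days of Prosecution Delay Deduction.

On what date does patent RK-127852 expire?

(a) grant + 14 years → 4 February 2016.
(b) filing + 19 years → 15 June 2017.
Later of the two: 15 June 2017.
Prosecution Delay Deduction: −139 days → 27 January 2017.

January 27, 2017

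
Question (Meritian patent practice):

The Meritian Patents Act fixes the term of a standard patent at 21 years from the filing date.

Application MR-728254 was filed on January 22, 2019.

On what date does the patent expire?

Filing date + 21 years → 22 January 2040.

January 22, 2040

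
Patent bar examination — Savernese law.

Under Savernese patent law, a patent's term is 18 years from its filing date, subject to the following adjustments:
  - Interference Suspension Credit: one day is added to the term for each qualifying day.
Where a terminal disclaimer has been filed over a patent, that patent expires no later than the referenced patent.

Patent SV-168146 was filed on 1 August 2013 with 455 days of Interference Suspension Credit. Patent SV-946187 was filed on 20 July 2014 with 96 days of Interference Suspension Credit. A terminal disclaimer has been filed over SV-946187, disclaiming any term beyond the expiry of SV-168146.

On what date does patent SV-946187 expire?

2032-10-24

Natural term of SV-946187:
  Base: filing + 18 years → 20 July 2032.
  Interference Suspension Credit: +96 days → 24 October 2032.
Expiry of referenced patent SV-168146:
  Base: filing + 18 years → 1 August 2031.
  Interference Suspension Credit: +455 days → 29 October 2032.
Terminal disclaimer: SV-946187 expires on the earlier of 24 October 2032 and 29 October 2032.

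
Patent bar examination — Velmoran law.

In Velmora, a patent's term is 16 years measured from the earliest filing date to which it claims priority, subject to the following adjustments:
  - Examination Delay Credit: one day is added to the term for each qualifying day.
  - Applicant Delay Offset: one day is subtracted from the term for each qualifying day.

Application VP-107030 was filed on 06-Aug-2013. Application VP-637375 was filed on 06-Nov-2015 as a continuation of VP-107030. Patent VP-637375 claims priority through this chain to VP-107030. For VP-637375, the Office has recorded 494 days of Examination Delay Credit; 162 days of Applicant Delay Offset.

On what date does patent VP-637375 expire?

Earliest priority filing: 6 August 2013.
Base term: 6 August 2013 + 16 years → 6 August 2029.
Examination Delay Credit: +494 days → 13 December 2030.
Applicant Delay Offset: −162 days → 4 July 2030.

July 4, 2030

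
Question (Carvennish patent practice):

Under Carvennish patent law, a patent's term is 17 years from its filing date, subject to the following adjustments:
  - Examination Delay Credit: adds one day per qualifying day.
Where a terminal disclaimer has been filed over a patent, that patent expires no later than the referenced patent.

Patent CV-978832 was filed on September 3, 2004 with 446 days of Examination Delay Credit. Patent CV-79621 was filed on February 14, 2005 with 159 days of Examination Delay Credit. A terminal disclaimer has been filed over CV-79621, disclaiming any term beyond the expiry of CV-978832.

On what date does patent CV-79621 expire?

Natural term of CV-79621:
  Base: filing + 17 years → 14 February 2022.
  Examination Delay Credit: +159 days → 23 July 2022.
Expiry of referenced patent CV-978832:
  Base: filing + 17 years → 3 September 2021.
  Examination Delay Credit: +446 days → 23 November 2022.
Terminal disclaimer: CV-79621 expires on the earlier of 23 July 2022 and 23 November 2022.

July 23, 2022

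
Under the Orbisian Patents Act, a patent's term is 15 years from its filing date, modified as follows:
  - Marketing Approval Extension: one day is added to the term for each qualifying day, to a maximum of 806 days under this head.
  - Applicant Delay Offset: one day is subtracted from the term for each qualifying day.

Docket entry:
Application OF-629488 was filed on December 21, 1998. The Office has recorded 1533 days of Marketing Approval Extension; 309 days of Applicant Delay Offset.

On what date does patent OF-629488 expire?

2015-05-02

Base term: filing date + 15 years → 21 December 2013.
Marketing Approval Extension: 1533 days claimed exceeds the 806-day cap, so +806 days → 6 March 2016.
Applicant Delay Offset: −309 days → 2 May 2015.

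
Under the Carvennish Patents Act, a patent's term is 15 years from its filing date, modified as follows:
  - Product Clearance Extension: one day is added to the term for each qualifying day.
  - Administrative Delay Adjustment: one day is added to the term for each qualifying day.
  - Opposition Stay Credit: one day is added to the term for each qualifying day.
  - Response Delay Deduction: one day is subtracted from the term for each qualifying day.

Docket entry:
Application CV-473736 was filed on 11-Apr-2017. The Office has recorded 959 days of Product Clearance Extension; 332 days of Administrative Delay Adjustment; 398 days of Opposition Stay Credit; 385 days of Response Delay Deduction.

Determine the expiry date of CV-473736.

Base term: filing date + 15 years → 11 April 2032.
Product Clearance Extension: +959 days → 26 November 2034.
Administrative Delay Adjustment: +332 days → 24 October 2035.
Opposition Stay Credit: +398 days → 25 November 2036.
Response Delay Deduction: −385 days → 6 November 2035.

November 6, 2035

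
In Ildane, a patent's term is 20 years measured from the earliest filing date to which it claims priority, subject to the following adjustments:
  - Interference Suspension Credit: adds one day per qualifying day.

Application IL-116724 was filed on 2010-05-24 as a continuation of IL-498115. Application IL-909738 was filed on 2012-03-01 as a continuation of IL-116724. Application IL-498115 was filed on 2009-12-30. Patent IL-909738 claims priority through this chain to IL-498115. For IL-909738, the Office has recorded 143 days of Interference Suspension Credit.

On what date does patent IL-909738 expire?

Earliest priority filing: 30 December 2009.
Base term: 30 December 2009 + 20 years → 30 December 2029.
Interference Suspension Credit: +143 days → 22 May 2030.

May 22, 2030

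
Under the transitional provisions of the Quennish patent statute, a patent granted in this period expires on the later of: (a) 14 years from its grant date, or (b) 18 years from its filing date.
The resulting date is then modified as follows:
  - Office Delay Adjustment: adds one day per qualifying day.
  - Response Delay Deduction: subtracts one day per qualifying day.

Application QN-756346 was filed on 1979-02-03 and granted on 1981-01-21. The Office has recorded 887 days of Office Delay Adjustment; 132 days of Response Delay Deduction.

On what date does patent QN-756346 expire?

1999-02-28

(a) grant + 14 years → 21 January 1995.
(b) filing + 18 years → 3 February 1997.
Later of the two: 3 February 1997.
Office Delay Adjustment: +887 days → 10 July 1999.
Response Delay Deduction: −132 days → 28 February 1999.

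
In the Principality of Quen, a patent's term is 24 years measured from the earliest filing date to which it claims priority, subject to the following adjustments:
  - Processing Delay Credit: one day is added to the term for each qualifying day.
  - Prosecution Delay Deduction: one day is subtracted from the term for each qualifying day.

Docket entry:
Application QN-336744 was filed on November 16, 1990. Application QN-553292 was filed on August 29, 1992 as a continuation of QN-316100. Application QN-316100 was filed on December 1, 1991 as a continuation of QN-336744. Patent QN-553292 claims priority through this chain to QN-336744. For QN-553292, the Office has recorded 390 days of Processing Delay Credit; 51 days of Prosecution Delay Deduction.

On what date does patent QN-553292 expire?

Earliest priority filing: 16 November 1990.
Base term: 16 November 1990 + 24 years → 16 November 2014.
Processing Delay Credit: +390 days → 11 December 2015.
Prosecution Delay Deduction: −51 days → 21 October 2015.

October 21, 2015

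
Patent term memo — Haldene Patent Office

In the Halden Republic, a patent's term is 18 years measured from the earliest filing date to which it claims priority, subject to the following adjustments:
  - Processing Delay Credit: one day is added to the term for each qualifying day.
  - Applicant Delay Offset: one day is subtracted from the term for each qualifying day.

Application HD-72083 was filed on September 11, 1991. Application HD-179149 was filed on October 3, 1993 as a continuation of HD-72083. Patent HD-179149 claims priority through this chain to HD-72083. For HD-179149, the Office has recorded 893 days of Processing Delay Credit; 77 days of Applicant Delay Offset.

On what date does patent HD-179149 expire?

2011-12-06

Earliest priority filing: 11 September 1991.
Base term: 11 September 1991 + 18 years → 11 September 2009.
Processing Delay Credit: +893 days → 21 February 2012.
Applicant Delay Offset: −77 days → 6 December 2011.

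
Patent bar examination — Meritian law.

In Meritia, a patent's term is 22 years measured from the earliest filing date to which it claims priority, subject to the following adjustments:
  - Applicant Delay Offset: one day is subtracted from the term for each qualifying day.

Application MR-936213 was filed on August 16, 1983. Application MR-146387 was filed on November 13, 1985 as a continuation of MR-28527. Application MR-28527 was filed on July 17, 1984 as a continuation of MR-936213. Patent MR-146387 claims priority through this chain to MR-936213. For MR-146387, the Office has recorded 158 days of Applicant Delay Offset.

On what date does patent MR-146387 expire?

Earliest priority filing: 16 August 1983.
Base term: 16 August 1983 + 22 years → 16 August 2005.
Applicant Delay Offset: −158 days → 11 March 2005.

March 11, 2005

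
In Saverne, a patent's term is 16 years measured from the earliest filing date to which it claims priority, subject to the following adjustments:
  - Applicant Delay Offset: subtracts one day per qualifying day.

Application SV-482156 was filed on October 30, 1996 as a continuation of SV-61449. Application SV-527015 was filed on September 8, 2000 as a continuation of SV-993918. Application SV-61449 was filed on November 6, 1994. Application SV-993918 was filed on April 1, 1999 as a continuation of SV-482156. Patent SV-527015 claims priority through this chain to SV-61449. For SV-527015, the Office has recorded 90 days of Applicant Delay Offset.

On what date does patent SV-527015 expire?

August 8, 2010

Earliest priority filing: 6 November 1994.
Base term: 6 November 1994 + 16 years → 6 November 2010.
Applicant Delay Offset: −90 days → 8 August 2010.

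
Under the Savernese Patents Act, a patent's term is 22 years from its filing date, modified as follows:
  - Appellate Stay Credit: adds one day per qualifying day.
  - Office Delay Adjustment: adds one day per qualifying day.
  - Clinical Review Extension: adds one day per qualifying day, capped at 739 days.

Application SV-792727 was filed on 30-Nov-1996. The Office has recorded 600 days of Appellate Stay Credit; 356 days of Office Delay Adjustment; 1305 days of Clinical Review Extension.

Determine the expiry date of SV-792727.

July 22, 2023

Base term: filing date + 22 years → 30 November 2018.
Appellate Stay Credit: +600 days → 22 July 2020.
Office Delay Adjustment: +356 days → 13 July 2021.
Clinical Review Extension: 1305 days claimed exceeds the 739-day cap, so +739 days → 22 July 2023.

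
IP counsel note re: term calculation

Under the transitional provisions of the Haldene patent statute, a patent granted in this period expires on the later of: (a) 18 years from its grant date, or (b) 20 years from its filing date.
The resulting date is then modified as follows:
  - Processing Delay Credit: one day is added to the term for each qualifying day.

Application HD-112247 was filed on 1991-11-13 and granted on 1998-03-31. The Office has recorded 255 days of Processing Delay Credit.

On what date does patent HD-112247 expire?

2016-12-11

(a) grant + 18 years → 31 March 2016.
(b) filing + 20 years → 13 November 2011.
Later of the two: 31 March 2016.
Processing Delay Credit: +255 days → 11 December 2016.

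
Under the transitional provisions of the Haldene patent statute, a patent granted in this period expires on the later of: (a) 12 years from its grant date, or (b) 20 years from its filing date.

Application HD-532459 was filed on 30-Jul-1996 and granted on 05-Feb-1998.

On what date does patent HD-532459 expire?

July 30, 2016

(a) grant + 12 years → 5 February 2010.
(b) filing + 20 years → 30 July 2016.
Later of the two: 30 July 2016.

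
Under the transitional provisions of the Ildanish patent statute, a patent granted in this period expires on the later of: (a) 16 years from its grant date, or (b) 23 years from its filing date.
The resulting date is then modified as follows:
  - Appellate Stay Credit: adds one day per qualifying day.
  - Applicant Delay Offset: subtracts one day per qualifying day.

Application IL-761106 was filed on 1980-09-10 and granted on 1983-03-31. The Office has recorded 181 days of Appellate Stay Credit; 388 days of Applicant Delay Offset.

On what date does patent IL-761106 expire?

February 15, 2003

(a) grant + 16 years → 31 March 1999.
(b) filing + 23 years → 10 September 2003.
Later of the two: 10 September 2003.
Appellate Stay Credit: +181 days → 9 March 2004.
Applicant Delay Offset: −388 days → 15 February 2003.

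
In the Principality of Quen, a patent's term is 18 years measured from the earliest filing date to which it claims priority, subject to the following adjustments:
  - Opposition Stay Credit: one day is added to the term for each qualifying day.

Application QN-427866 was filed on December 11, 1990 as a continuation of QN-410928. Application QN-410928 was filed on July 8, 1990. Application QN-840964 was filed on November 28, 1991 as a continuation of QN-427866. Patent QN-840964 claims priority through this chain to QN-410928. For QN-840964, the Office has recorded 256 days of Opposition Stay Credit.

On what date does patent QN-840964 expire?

Earliest priority filing: 8 July 1990.
Base term: 8 July 1990 + 18 years → 8 July 2008.
Opposition Stay Credit: +256 days → 21 March 2009.

2009-03-21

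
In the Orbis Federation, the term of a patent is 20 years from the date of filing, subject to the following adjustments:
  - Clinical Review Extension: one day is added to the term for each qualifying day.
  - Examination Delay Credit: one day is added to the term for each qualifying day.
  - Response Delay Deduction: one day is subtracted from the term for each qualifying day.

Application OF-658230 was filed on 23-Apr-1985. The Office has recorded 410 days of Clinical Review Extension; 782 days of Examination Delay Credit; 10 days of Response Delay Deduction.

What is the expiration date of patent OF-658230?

July 18, 2008

Base term: filing date + 20 years → 23 April 2005.
Clinical Review Extension: +410 days → 7 June 2006.
Examination Delay Credit: +782 days → 28 July 2008.
Response Delay Deduction: −10 days → 18 July 2008.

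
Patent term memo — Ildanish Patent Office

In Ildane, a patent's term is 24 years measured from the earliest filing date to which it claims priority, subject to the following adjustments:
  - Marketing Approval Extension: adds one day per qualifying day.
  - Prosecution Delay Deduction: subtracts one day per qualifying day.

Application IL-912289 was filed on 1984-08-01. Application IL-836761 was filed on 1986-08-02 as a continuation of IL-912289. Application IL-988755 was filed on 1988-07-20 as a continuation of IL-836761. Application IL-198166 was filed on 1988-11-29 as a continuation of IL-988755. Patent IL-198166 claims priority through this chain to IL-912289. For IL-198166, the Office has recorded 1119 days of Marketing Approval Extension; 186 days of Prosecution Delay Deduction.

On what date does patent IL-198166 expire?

February 20, 2011

Earliest priority filing: 1 August 1984.
Base term: 1 August 1984 + 24 years → 1 August 2008.
Marketing Approval Extension: +1119 days → 25 August 2011.
Prosecution Delay Deduction: −186 days → 20 February 2011.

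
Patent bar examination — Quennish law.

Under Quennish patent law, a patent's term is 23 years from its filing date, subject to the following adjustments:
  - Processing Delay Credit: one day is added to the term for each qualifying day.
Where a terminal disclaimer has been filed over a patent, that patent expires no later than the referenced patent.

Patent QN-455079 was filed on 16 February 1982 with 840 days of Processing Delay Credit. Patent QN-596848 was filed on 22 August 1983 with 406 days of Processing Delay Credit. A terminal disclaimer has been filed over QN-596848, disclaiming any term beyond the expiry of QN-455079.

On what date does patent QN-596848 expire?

2007-06-06

Natural term of QN-596848:
  Base: filing + 23 years → 22 August 2006.
  Processing Delay Credit: +406 days → 2 October 2007.
Expiry of referenced patent QN-455079:
  Base: filing + 23 years → 16 February 2005.
  Processing Delay Credit: +840 days → 6 June 2007.
Terminal disclaimer: QN-596848 expires on the earlier of 2 October 2007 and 6 June 2007.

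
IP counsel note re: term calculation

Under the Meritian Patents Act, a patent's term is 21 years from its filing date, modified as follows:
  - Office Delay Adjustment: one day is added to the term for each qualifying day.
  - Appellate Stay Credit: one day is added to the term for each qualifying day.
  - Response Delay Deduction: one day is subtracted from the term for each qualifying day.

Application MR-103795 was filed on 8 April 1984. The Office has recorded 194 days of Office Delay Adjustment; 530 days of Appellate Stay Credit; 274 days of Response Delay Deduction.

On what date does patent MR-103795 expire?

Base term: filing date + 21 years → 8 April 2005.
Office Delay Adjustment: +194 days → 19 October 2005.
Appellate Stay Credit: +530 days → 2 April 2007.
Response Delay Deduction: −274 days → 2 July 2006.

2006-07-02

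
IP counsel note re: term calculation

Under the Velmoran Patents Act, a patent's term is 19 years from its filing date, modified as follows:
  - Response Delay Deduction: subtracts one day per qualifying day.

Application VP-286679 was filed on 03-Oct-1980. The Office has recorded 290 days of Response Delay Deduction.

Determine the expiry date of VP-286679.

December 17, 1998

Base term: filing date + 19 years → 3 October 1999.
Response Delay Deduction: −290 days → 17 December 1998.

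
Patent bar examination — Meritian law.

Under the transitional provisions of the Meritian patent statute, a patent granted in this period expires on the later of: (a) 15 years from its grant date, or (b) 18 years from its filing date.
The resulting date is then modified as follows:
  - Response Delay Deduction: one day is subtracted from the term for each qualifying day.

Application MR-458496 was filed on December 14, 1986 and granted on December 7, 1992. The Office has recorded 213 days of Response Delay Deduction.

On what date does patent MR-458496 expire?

2007-05-08

(a) grant + 15 years → 7 December 2007.
(b) filing + 18 years → 14 December 2004.
Later of the two: 7 December 2007.
Response Delay Deduction: −213 days → 8 May 2007.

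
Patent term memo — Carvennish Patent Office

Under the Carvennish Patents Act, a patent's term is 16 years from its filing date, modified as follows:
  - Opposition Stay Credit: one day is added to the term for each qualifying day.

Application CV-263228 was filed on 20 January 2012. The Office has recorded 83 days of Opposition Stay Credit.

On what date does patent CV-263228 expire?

Base term: filing date + 16 years → 20 January 2028.
Opposition Stay Credit: +83 days → 12 April 2028.

April 12, 2028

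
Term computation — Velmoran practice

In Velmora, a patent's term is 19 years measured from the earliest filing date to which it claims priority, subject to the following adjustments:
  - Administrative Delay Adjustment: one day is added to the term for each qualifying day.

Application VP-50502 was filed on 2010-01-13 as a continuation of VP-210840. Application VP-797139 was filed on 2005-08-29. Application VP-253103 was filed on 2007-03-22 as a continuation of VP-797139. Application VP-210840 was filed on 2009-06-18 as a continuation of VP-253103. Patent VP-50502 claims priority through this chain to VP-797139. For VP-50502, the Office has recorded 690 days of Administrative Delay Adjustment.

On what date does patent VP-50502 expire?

Earliest priority filing: 29 August 2005.
Base term: 29 August 2005 + 19 years → 29 August 2024.
Administrative Delay Adjustment: +690 days → 20 July 2026.

July 20, 2026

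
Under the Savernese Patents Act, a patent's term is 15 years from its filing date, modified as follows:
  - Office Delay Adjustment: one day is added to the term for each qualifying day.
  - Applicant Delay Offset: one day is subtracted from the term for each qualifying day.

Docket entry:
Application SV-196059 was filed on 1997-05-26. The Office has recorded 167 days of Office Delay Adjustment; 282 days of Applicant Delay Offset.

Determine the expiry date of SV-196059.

Base term: filing date + 15 years → 26 May 2012.
Office Delay Adjustment: +167 days → 9 November 2012.
Applicant Delay Offset: −282 days → 1 February 2012.

2012-02-01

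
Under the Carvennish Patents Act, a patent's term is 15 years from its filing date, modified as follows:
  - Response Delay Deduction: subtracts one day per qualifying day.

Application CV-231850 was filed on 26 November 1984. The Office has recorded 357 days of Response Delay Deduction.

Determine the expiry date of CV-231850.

December 4, 1998

Base term: filing date + 15 years → 26 November 1999.
Response Delay Deduction: −357 days → 4 December 1998.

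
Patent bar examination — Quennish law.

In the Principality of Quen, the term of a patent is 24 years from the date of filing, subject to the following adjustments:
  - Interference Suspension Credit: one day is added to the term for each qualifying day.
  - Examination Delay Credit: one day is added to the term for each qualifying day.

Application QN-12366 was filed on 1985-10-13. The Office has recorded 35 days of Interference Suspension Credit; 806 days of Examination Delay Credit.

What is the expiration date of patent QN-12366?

Base term: filing date + 24 years → 13 October 2009.
Interference Suspension Credit: +35 days → 17 November 2009.
Examination Delay Credit: +806 days → 1 February 2012.

2012-02-01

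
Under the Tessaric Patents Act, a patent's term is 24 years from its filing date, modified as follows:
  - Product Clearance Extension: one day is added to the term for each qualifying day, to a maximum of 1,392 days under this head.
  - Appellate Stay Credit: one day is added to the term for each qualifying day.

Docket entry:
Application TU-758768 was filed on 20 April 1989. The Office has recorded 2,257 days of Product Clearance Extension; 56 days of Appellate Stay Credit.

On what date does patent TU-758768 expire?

April 7, 2017

Base term: filing date + 24 years → 20 April 2013.
Product Clearance Extension: 2257 days claimed exceeds the 1392-day cap, so +1392 days → 10 February 2017.
Appellate Stay Credit: +56 days → 7 April 2017.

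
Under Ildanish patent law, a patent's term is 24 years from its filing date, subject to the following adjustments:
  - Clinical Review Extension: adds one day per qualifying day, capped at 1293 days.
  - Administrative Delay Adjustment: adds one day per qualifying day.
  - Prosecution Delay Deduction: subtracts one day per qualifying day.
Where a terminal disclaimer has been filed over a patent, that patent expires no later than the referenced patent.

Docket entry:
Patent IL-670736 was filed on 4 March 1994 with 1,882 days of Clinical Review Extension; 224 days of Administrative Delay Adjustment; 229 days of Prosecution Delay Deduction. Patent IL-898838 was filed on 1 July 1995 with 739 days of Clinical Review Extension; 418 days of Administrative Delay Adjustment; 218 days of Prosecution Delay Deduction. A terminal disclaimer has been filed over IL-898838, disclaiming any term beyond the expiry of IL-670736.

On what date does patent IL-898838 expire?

Natural term of IL-898838:
  Base: filing + 24 years → 1 July 2019.
  Clinical Review Extension: 739 days (within the 1293-day cap) → +739 days → 9 July 2021.
  Administrative Delay Adjustment: +418 days → 31 August 2022.
  Prosecution Delay Deduction: −218 days → 25 January 2022.
Expiry of referenced patent IL-670736:
  Base: filing + 24 years → 4 March 2018.
  Clinical Review Extension: 1882 days claimed exceeds the 1293-day cap, so +1293 days → 17 September 2021.
  Administrative Delay Adjustment: +224 days → 29 April 2022.
  Prosecution Delay Deduction: −229 days → 12 September 2021.
Terminal disclaimer: IL-898838 expires on the earlier of 25 January 2022 and 12 September 2021.

September 12, 2021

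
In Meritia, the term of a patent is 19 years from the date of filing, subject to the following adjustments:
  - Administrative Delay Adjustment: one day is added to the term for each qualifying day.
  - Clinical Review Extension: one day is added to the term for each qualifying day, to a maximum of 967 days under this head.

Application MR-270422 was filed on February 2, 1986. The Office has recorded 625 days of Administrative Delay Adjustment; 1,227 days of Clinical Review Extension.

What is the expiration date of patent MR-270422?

June 13, 2009

Base term: filing date + 19 years → 2 February 2005.
Administrative Delay Adjustment: +625 days → 20 October 2006.
Clinical Review Extension: 1227 days claimed exceeds the 967-day cap, so +967 days → 13 June 2009.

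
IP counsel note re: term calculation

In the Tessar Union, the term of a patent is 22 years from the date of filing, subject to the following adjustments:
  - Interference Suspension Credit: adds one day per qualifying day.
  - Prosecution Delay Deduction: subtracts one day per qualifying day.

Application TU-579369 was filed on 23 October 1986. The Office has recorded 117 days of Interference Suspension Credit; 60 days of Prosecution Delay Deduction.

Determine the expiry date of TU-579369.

December 19, 2008

Base term: filing date + 22 years → 23 October 2008.
Interference Suspension Credit: +117 days → 17 February 2009.
Prosecution Delay Deduction: −60 days → 19 December 2008.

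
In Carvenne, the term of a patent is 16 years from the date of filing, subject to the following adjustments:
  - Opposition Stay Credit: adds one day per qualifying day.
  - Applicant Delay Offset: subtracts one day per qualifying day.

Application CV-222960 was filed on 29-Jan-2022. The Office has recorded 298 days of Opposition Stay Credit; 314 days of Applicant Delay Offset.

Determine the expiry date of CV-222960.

Base term: filing date + 16 years → 29 January 2038.
Opposition Stay Credit: +298 days → 23 November 2038.
Applicant Delay Offset: −314 days → 13 January 2038.

2038-01-13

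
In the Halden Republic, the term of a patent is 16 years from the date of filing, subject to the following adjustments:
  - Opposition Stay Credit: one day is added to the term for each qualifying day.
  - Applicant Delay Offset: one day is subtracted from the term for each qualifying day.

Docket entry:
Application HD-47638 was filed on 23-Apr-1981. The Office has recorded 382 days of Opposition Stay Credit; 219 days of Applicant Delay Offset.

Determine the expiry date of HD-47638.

Base term: filing date + 16 years → 23 April 1997.
Opposition Stay Credit: +382 days → 10 May 1998.
Applicant Delay Offset: −219 days → 3 October 1997.

1997-10-03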